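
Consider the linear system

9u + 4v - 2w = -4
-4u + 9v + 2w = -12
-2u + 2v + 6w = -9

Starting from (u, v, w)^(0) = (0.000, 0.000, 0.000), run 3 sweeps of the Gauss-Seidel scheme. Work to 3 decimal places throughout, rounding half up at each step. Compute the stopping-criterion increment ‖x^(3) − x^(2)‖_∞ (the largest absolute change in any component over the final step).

0.198

Iteration 1:
  u = (-4 - (4)·0.000 - (-2)·0.000) / (9) = -0.444
  v = (-12 - (-4)·-0.444 - (2)·0.000) / (9) = -1.531
  w = (-9 - (-2)·-0.444 - (2)·-1.531) / (6) = -1.138
Iteration 2:
  u = (-4 - (4)·-1.531 - (-2)·-1.138) / (9) = -0.017
  v = (-12 - (-4)·-0.017 - (2)·-1.138) / (9) = -1.088
  w = (-9 - (-2)·-0.017 - (2)·-1.088) / (6) = -1.143
Iteration 3:
  u = (-4 - (4)·-1.088 - (-2)·-1.143) / (9) = -0.215
  v = (-12 - (-4)·-0.215 - (2)·-1.143) / (9) = -1.175
  w = (-9 - (-2)·-0.215 - (2)·-1.175) / (6) = -1.180
Change: (-0.198, -0.087, -0.037) → max |·| = 0.198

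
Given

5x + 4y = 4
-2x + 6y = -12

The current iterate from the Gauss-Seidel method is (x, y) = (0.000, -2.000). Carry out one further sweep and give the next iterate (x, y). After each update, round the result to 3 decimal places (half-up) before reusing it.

(2.400, -1.200)

One sweep:
  x = (4 - (4)·-2.000) / (5) = 2.400
  y = (-12 - (-2)·2.400) / (6) = -1.200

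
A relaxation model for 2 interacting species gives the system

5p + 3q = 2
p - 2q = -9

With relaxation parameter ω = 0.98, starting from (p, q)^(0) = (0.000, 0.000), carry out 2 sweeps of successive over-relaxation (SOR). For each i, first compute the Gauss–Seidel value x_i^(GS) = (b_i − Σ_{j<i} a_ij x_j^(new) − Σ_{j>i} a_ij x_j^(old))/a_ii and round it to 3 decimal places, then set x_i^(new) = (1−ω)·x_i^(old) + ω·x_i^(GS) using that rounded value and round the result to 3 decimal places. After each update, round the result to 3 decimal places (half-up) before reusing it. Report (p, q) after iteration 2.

(-2.306, 3.372)

Iteration 1:
  p: GS value = (2 - (3)·0.000) / (5) = 0.400;  p ← (1−ω)·0.000 + ω·0.400 = 0.392
  q: GS value = (-9 - (1)·0.392) / (-2) = 4.696;  q ← (1−ω)·0.000 + ω·4.696 = 4.602
Iteration 2:
  p: GS value = (2 - (3)·4.602) / (5) = -2.361;  p ← (1−ω)·0.392 + ω·-2.361 = -2.306
  q: GS value = (-9 - (1)·-2.306) / (-2) = 3.347;  q ← (1−ω)·4.602 + ω·3.347 = 3.372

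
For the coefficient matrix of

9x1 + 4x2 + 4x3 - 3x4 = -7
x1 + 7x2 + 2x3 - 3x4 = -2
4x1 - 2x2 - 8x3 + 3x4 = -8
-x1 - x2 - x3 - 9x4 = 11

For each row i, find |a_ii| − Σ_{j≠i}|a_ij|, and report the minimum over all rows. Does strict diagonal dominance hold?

-2

row 1: |9| − (4+4+3) = -2
row 2: |7| − (1+2+3) = 1
row 3: |-8| − (4+2+3) = -1
row 4: |-9| − (1+1+1) = 6
minimum over rows = -2 → not strictly diagonally dominant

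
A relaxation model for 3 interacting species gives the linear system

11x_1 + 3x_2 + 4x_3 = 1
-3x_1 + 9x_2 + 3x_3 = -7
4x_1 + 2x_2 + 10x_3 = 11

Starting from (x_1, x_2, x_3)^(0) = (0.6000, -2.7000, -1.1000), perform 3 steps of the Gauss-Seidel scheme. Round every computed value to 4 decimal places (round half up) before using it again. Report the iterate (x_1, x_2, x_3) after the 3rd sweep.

Iteration 1:
  x_1 = (1 - (3)·-2.7000 - (4)·-1.1000) / (11) = 1.2273
  x_2 = (-7 - (-3)·1.2273 - (3)·-1.1000) / (9) = -0.0020
  x_3 = (11 - (4)·1.2273 - (2)·-0.0020) / (10) = 0.6095
Iteration 2:
  x_1 = (1 - (3)·-0.0020 - (4)·0.6095) / (11) = -0.1302
  x_2 = (-7 - (-3)·-0.1302 - (3)·0.6095) / (9) = -1.0243
  x_3 = (11 - (4)·-0.1302 - (2)·-1.0243) / (10) = 1.3569
Iteration 3:
  x_1 = (1 - (3)·-1.0243 - (4)·1.3569) / (11) = -0.1232
  x_2 = (-7 - (-3)·-0.1232 - (3)·1.3569) / (9) = -1.2711
  x_3 = (11 - (4)·-0.1232 - (2)·-1.2711) / (10) = 1.4035

(-0.1232, -1.2711, 1.4035)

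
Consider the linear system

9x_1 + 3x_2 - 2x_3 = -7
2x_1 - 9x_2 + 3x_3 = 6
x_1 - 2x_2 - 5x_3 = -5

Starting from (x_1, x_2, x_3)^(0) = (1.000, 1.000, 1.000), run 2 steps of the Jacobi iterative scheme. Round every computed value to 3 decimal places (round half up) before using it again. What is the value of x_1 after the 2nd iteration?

Iteration 1:
  x_1 = (-7 - (3)·1.000 - (-2)·1.000) / (9) = -0.889
  x_2 = (6 - (2)·1.000 - (3)·1.000) / (-9) = -0.111
  x_3 = (-5 - (1)·1.000 - (-2)·1.000) / (-5) = 0.800
Iteration 2:
  x_1 = (-7 - (3)·-0.111 - (-2)·0.800) / (9) = -0.563
  x_2 = (6 - (2)·-0.889 - (3)·0.800) / (-9) = -0.598
  x_3 = (-5 - (1)·-0.889 - (-2)·-0.111) / (-5) = 0.867

-0.563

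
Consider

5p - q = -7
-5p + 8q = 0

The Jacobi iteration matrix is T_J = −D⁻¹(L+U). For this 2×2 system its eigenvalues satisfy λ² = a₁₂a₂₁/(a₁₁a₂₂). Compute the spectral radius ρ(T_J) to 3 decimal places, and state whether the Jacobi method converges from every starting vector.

a₁₂a₂₁/(a₁₁a₂₂) = (-1)·(-5) / ((5)·(8)) = 0.125000
ρ = √|0.125000| = √0.125000 = 0.354
ρ < 1, so Jacobi converges

0.354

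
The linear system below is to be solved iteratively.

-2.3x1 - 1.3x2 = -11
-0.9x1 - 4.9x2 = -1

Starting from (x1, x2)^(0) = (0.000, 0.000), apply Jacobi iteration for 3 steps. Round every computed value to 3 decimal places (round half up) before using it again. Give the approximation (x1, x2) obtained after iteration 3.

(5.164, -0.653)

Iteration 1:
  x1 = (-11 - (-1.3)·0.000) / (-2.3) = 4.783
  x2 = (-1 - (-0.9)·0.000) / (-4.9) = 0.204
Iteration 2:
  x1 = (-11 - (-1.3)·0.204) / (-2.3) = 4.667
  x2 = (-1 - (-0.9)·4.783) / (-4.9) = -0.674
Iteration 3:
  x1 = (-11 - (-1.3)·-0.674) / (-2.3) = 5.164
  x2 = (-1 - (-0.9)·4.667) / (-4.9) = -0.653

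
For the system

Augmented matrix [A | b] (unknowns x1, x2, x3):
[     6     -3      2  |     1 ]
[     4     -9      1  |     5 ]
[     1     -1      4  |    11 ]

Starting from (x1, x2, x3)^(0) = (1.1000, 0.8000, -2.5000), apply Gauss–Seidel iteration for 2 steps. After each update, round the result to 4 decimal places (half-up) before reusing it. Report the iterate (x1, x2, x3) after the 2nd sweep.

(-0.7213, -0.6153, 2.7765)

Iteration 1:
  x1 = (1 - (-3)·0.8000 - (2)·-2.5000) / (6) = 1.4000
  x2 = (5 - (4)·1.4000 - (1)·-2.5000) / (-9) = -0.2111
  x3 = (11 - (1)·1.4000 - (-1)·-0.2111) / (4) = 2.3472
Iteration 2:
  x1 = (1 - (-3)·-0.2111 - (2)·2.3472) / (6) = -0.7213
  x2 = (5 - (4)·-0.7213 - (1)·2.3472) / (-9) = -0.6153
  x3 = (11 - (1)·-0.7213 - (-1)·-0.6153) / (4) = 2.7765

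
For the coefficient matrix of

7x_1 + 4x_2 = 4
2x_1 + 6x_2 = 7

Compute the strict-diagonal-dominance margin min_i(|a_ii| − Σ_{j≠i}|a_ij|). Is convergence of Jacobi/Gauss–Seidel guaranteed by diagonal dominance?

row 1: |7| − (4) = 3
row 2: |6| − (2) = 4
minimum over rows = 3 → strictly diagonally dominant (convergence guaranteed)

3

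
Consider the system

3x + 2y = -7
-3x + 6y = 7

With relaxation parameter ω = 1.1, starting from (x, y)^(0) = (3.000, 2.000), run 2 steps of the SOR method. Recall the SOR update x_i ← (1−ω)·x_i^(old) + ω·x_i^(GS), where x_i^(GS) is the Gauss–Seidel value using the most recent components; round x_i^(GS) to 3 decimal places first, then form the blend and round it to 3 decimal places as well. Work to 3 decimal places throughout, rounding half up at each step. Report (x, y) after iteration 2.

Iteration 1:
  x: GS value = (-7 - (2)·2.000) / (3) = -3.667;  x ← (1−ω)·3.000 + ω·-3.667 = -4.334
  y: GS value = (7 - (-3)·-4.334) / (6) = -1.000;  y ← (1−ω)·2.000 + ω·-1.000 = -1.300
Iteration 2:
  x: GS value = (-7 - (2)·-1.300) / (3) = -1.467;  x ← (1−ω)·-4.334 + ω·-1.467 = -1.180
  y: GS value = (7 - (-3)·-1.180) / (6) = 0.577;  y ← (1−ω)·-1.300 + ω·0.577 = 0.765

(-1.180, 0.765)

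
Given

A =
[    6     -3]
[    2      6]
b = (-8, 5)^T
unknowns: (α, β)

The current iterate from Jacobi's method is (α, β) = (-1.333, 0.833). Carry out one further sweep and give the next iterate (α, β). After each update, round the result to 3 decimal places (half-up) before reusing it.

(-0.917, 1.278)

One sweep:
  α = (-8 - (-3)·0.833) / (6) = -0.917
  β = (5 - (2)·-1.333) / (6) = 1.278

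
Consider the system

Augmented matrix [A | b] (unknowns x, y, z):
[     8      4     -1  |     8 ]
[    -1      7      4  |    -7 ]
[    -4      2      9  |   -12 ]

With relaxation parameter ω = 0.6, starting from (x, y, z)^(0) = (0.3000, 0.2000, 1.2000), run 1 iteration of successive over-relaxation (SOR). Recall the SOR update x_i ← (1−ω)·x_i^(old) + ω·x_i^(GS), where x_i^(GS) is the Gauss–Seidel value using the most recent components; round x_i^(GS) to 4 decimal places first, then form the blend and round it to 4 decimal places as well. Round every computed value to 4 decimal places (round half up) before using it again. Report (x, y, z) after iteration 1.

(0.7500, -0.8672, -0.0044)

Iteration 1:
  x: GS value = (8 - (4)·0.2000 - (-1)·1.2000) / (8) = 1.0500;  x ← (1−ω)·0.3000 + ω·1.0500 = 0.7500
  y: GS value = (-7 - (-1)·0.7500 - (4)·1.2000) / (7) = -1.5786;  y ← (1−ω)·0.2000 + ω·-1.5786 = -0.8672
  z: GS value = (-12 - (-4)·0.7500 - (2)·-0.8672) / (9) = -0.8073;  z ← (1−ω)·1.2000 + ω·-0.8073 = -0.0044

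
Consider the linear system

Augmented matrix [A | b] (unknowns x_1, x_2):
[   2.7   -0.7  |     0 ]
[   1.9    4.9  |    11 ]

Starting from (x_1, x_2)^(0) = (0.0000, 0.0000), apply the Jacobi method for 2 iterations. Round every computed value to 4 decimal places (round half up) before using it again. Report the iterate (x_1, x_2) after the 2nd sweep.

Iteration 1:
  x_1 = (0 - (-0.7)·0.0000) / (2.7) = 0.0000
  x_2 = (11 - (1.9)·0.0000) / (4.9) = 2.2449
Iteration 2:
  x_1 = (0 - (-0.7)·2.2449) / (2.7) = 0.5820
  x_2 = (11 - (1.9)·0.0000) / (4.9) = 2.2449

(0.5820, 2.2449)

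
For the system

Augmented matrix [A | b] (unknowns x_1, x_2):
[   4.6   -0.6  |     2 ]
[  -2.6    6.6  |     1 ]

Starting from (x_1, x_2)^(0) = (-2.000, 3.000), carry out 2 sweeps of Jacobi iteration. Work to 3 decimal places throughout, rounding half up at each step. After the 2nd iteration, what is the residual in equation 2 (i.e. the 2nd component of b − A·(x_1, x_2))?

-1.233

Iteration 1:
  x_1 = (2 - (-0.6)·3.000) / (4.6) = 0.826
  x_2 = (1 - (-2.6)·-2.000) / (6.6) = -0.636
Iteration 2:
  x_1 = (2 - (-0.6)·-0.636) / (4.6) = 0.352
  x_2 = (1 - (-2.6)·0.826) / (6.6) = 0.477
Residual b − A·x = (0.667, -1.233)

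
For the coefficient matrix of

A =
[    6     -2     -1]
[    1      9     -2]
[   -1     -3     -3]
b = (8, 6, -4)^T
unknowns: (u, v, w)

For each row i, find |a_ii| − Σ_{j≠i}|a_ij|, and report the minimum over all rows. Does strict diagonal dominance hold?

row 1: |6| − (2+1) = 3
row 2: |9| − (1+2) = 6
row 3: |-3| − (1+3) = -1
minimum over rows = -1 → not strictly diagonally dominant

-1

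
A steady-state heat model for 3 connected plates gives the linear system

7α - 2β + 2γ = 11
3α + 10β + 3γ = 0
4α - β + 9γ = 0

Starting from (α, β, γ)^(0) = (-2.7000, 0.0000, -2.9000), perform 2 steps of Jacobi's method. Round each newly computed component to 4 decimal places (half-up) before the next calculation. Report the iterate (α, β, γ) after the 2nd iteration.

(1.7086, -1.0800, -0.8800)

Iteration 1:
  α = (11 - (-2)·0.0000 - (2)·-2.9000) / (7) = 2.4000
  β = (0 - (3)·-2.7000 - (3)·-2.9000) / (10) = 1.6800
  γ = (0 - (4)·-2.7000 - (-1)·0.0000) / (9) = 1.2000
Iteration 2:
  α = (11 - (-2)·1.6800 - (2)·1.2000) / (7) = 1.7086
  β = (0 - (3)·2.4000 - (3)·1.2000) / (10) = -1.0800
  γ = (0 - (4)·2.4000 - (-1)·1.6800) / (9) = -0.8800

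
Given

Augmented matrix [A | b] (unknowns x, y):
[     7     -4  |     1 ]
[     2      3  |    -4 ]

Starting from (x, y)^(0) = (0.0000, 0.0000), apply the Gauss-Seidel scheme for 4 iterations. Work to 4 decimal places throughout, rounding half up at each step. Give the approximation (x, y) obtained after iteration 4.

(-0.4810, -1.0127)

Iteration 1:
  x = (1 - (-4)·0.0000) / (7) = 0.1429
  y = (-4 - (2)·0.1429) / (3) = -1.4286
Iteration 2:
  x = (1 - (-4)·-1.4286) / (7) = -0.6735
  y = (-4 - (2)·-0.6735) / (3) = -0.8843
Iteration 3:
  x = (1 - (-4)·-0.8843) / (7) = -0.3625
  y = (-4 - (2)·-0.3625) / (3) = -1.0917
Iteration 4:
  x = (1 - (-4)·-1.0917) / (7) = -0.4810
  y = (-4 - (2)·-0.4810) / (3) = -1.0127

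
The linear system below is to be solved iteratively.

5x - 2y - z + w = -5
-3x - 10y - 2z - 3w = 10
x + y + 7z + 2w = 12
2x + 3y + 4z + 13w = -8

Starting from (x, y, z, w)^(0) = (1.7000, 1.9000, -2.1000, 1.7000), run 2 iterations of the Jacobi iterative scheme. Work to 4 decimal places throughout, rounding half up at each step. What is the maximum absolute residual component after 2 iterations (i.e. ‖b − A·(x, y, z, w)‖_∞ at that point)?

8.3974

Iteration 1:
  x = (-5 - (-2)·1.9000 - (-1)·-2.1000 - (1)·1.7000) / (5) = -1.0000
  y = (10 - (-3)·1.7000 - (-2)·-2.1000 - (-3)·1.7000) / (-10) = -1.6000
  z = (12 - (1)·1.7000 - (1)·1.9000 - (2)·1.7000) / (7) = 0.7143
  w = (-8 - (2)·1.7000 - (3)·1.9000 - (4)·-2.1000) / (13) = -0.6692
Iteration 2:
  x = (-5 - (-2)·-1.6000 - (-1)·0.7143 - (1)·-0.6692) / (5) = -1.3633
  y = (10 - (-3)·-1.0000 - (-2)·0.7143 - (-3)·-0.6692) / (-10) = -0.6421
  z = (12 - (1)·-1.0000 - (1)·-1.6000 - (2)·-0.6692) / (7) = 2.2769
  w = (-8 - (2)·-1.0000 - (3)·-1.6000 - (4)·0.7143) / (13) = -0.3121
Residual b − A·x = (3.1213, 3.1066, -1.3087, -8.3974); ∞-norm = 8.3974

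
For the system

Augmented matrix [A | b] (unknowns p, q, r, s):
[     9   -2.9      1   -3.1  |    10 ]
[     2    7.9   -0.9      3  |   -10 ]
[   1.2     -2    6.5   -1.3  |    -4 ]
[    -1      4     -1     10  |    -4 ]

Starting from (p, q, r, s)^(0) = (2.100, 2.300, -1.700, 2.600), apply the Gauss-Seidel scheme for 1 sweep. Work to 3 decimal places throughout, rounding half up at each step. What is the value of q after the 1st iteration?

-3.190

Iteration 1:
  p = (10 - (-2.9)·2.300 - (1)·-1.700 - (-3.1)·2.600) / (9) = 2.937
  q = (-10 - (2)·2.937 - (-0.9)·-1.700 - (3)·2.600) / (7.9) = -3.190
  r = (-4 - (1.2)·2.937 - (-2)·-3.190 - (-1.3)·2.600) / (6.5) = -1.619
  s = (-4 - (-1)·2.937 - (4)·-3.190 - (-1)·-1.619) / (10) = 1.008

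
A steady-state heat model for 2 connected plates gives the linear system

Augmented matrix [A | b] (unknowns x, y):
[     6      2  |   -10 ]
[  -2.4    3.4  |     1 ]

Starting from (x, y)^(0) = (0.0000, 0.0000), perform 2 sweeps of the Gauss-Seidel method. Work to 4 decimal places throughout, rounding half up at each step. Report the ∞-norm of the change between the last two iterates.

Iteration 1:
  x = (-10 - (2)·0.0000) / (6) = -1.6667
  y = (1 - (-2.4)·-1.6667) / (3.4) = -0.8824
Iteration 2:
  x = (-10 - (2)·-0.8824) / (6) = -1.3725
  y = (1 - (-2.4)·-1.3725) / (3.4) = -0.6747
Change: (0.2942, 0.2077) → max |·| = 0.2942

0.2942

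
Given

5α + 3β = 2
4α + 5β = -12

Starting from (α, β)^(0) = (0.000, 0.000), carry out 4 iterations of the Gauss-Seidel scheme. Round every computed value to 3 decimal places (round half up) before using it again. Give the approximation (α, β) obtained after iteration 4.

(3.192, -4.954)

Iteration 1:
  α = (2 - (3)·0.000) / (5) = 0.400
  β = (-12 - (4)·0.400) / (5) = -2.720
Iteration 2:
  α = (2 - (3)·-2.720) / (5) = 2.032
  β = (-12 - (4)·2.032) / (5) = -4.026
Iteration 3:
  α = (2 - (3)·-4.026) / (5) = 2.816
  β = (-12 - (4)·2.816) / (5) = -4.653
Iteration 4:
  α = (2 - (3)·-4.653) / (5) = 3.192
  β = (-12 - (4)·3.192) / (5) = -4.954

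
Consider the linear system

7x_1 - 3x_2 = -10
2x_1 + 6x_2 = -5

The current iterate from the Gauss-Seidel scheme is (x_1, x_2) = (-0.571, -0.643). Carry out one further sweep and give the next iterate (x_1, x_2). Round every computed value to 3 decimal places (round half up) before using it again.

One sweep:
  x_1 = (-10 - (-3)·-0.643) / (7) = -1.704
  x_2 = (-5 - (2)·-1.704) / (6) = -0.265

(-1.704, -0.265)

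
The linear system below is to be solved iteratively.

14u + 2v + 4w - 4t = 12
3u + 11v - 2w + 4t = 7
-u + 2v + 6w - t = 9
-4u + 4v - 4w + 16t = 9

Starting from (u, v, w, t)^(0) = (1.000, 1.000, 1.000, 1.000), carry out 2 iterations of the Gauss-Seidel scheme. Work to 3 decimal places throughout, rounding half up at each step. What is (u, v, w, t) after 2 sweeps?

(0.649, 0.368, 1.669, 1.050)

Iteration 1:
  u = (12 - (2)·1.000 - (4)·1.000 - (-4)·1.000) / (14) = 0.714
  v = (7 - (3)·0.714 - (-2)·1.000 - (4)·1.000) / (11) = 0.260
  w = (9 - (-1)·0.714 - (2)·0.260 - (-1)·1.000) / (6) = 1.699
  t = (9 - (-4)·0.714 - (4)·0.260 - (-4)·1.699) / (16) = 1.101
Iteration 2:
  u = (12 - (2)·0.260 - (4)·1.699 - (-4)·1.101) / (14) = 0.649
  v = (7 - (3)·0.649 - (-2)·1.699 - (4)·1.101) / (11) = 0.368
  w = (9 - (-1)·0.649 - (2)·0.368 - (-1)·1.101) / (6) = 1.669
  t = (9 - (-4)·0.649 - (4)·0.368 - (-4)·1.669) / (16) = 1.050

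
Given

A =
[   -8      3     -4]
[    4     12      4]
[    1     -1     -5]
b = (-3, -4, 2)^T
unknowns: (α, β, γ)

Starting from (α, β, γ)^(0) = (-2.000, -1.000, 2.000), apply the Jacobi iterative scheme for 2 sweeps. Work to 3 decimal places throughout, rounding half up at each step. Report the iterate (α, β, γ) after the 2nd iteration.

(0.550, 0.200, -0.533)

Iteration 1:
  α = (-3 - (3)·-1.000 - (-4)·2.000) / (-8) = -1.000
  β = (-4 - (4)·-2.000 - (4)·2.000) / (12) = -0.333
  γ = (2 - (1)·-2.000 - (-1)·-1.000) / (-5) = -0.600
Iteration 2:
  α = (-3 - (3)·-0.333 - (-4)·-0.600) / (-8) = 0.550
  β = (-4 - (4)·-1.000 - (4)·-0.600) / (12) = 0.200
  γ = (2 - (1)·-1.000 - (-1)·-0.333) / (-5) = -0.533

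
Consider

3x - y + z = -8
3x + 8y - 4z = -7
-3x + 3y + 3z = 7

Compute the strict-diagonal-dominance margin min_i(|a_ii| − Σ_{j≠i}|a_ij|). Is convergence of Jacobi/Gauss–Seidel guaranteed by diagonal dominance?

-3

row 1: |3| − (1+1) = 1
row 2: |8| − (3+4) = 1
row 3: |3| − (3+3) = -3
minimum over rows = -3 → not strictly diagonally dominant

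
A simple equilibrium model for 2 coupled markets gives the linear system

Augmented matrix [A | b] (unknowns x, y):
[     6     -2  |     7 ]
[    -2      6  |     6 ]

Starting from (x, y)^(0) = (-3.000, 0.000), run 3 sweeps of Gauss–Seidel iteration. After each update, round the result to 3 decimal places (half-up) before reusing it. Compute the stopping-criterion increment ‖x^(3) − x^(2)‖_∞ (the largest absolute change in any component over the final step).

0.051

Iteration 1:
  x = (7 - (-2)·0.000) / (6) = 1.167
  y = (6 - (-2)·1.167) / (6) = 1.389
Iteration 2:
  x = (7 - (-2)·1.389) / (6) = 1.630
  y = (6 - (-2)·1.630) / (6) = 1.543
Iteration 3:
  x = (7 - (-2)·1.543) / (6) = 1.681
  y = (6 - (-2)·1.681) / (6) = 1.560
Change: (0.051, 0.017) → max |·| = 0.051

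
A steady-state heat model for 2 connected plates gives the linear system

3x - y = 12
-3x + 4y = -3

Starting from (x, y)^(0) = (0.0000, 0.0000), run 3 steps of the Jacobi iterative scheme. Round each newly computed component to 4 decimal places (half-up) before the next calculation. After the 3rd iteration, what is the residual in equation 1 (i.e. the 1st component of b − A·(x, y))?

Iteration 1:
  x = (12 - (-1)·0.0000) / (3) = 4.0000
  y = (-3 - (-3)·0.0000) / (4) = -0.7500
Iteration 2:
  x = (12 - (-1)·-0.7500) / (3) = 3.7500
  y = (-3 - (-3)·4.0000) / (4) = 2.2500
Iteration 3:
  x = (12 - (-1)·2.2500) / (3) = 4.7500
  y = (-3 - (-3)·3.7500) / (4) = 2.0625
Residual b − A·x = (-0.1875, 3.0000)

-0.1875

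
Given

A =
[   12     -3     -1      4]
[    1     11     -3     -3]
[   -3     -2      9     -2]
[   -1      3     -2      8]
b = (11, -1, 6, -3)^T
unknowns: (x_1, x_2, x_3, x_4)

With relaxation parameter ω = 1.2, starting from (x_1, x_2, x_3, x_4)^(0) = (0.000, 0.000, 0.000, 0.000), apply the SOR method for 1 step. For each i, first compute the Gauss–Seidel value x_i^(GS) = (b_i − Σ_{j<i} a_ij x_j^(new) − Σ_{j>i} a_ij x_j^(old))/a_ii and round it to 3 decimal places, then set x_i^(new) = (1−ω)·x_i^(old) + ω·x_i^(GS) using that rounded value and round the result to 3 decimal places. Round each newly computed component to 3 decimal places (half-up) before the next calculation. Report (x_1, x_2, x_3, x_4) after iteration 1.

(1.100, -0.229, 1.178, 0.172)

Iteration 1:
  x_1: GS value = (11 - (-3)·0.000 - (-1)·0.000 - (4)·0.000) / (12) = 0.917;  x_1 ← (1−ω)·0.000 + ω·0.917 = 1.100
  x_2: GS value = (-1 - (1)·1.100 - (-3)·0.000 - (-3)·0.000) / (11) = -0.191;  x_2 ← (1−ω)·0.000 + ω·-0.191 = -0.229
  x_3: GS value = (6 - (-3)·1.100 - (-2)·-0.229 - (-2)·0.000) / (9) = 0.982;  x_3 ← (1−ω)·0.000 + ω·0.982 = 1.178
  x_4: GS value = (-3 - (-1)·1.100 - (3)·-0.229 - (-2)·1.178) / (8) = 0.143;  x_4 ← (1−ω)·0.000 + ω·0.143 = 0.172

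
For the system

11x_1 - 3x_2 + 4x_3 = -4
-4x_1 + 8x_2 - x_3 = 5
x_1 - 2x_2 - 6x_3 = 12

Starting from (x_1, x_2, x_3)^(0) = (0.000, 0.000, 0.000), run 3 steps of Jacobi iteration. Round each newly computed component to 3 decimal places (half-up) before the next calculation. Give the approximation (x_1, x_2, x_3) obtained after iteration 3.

(0.514, 0.608, -1.975)

Iteration 1:
  x_1 = (-4 - (-3)·0.000 - (4)·0.000) / (11) = -0.364
  x_2 = (5 - (-4)·0.000 - (-1)·0.000) / (8) = 0.625
  x_3 = (12 - (1)·0.000 - (-2)·0.000) / (-6) = -2.000
Iteration 2:
  x_1 = (-4 - (-3)·0.625 - (4)·-2.000) / (11) = 0.534
  x_2 = (5 - (-4)·-0.364 - (-1)·-2.000) / (8) = 0.193
  x_3 = (12 - (1)·-0.364 - (-2)·0.625) / (-6) = -2.269
Iteration 3:
  x_1 = (-4 - (-3)·0.193 - (4)·-2.269) / (11) = 0.514
  x_2 = (5 - (-4)·0.534 - (-1)·-2.269) / (8) = 0.608
  x_3 = (12 - (1)·0.534 - (-2)·0.193) / (-6) = -1.975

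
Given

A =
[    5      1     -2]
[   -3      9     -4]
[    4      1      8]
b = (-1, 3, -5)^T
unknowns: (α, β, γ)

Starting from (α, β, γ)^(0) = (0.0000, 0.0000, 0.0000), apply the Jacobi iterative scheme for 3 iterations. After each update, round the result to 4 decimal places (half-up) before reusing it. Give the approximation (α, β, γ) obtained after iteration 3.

(-0.4245, -0.0908, -0.3653)

Iteration 1:
  α = (-1 - (1)·0.0000 - (-2)·0.0000) / (5) = -0.2000
  β = (3 - (-3)·0.0000 - (-4)·0.0000) / (9) = 0.3333
  γ = (-5 - (4)·0.0000 - (1)·0.0000) / (8) = -0.6250
Iteration 2:
  α = (-1 - (1)·0.3333 - (-2)·-0.6250) / (5) = -0.5167
  β = (3 - (-3)·-0.2000 - (-4)·-0.6250) / (9) = -0.0111
  γ = (-5 - (4)·-0.2000 - (1)·0.3333) / (8) = -0.5667
Iteration 3:
  α = (-1 - (1)·-0.0111 - (-2)·-0.5667) / (5) = -0.4245
  β = (3 - (-3)·-0.5167 - (-4)·-0.5667) / (9) = -0.0908
  γ = (-5 - (4)·-0.5167 - (1)·-0.0111) / (8) = -0.3653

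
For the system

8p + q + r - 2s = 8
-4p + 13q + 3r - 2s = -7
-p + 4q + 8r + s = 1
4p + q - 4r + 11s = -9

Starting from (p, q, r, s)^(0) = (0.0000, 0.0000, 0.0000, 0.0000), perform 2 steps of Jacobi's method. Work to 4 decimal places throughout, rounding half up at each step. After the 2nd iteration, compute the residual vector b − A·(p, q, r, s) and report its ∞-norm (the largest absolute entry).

Iteration 1:
  p = (8 - (1)·0.0000 - (1)·0.0000 - (-2)·0.0000) / (8) = 1.0000
  q = (-7 - (-4)·0.0000 - (3)·0.0000 - (-2)·0.0000) / (13) = -0.5385
  r = (1 - (-1)·0.0000 - (4)·0.0000 - (1)·0.0000) / (8) = 0.1250
  s = (-9 - (4)·0.0000 - (1)·0.0000 - (-4)·0.0000) / (11) = -0.8182
Iteration 2:
  p = (8 - (1)·-0.5385 - (1)·0.1250 - (-2)·-0.8182) / (8) = 0.8471
  q = (-7 - (-4)·1.0000 - (3)·0.1250 - (-2)·-0.8182) / (13) = -0.3855
  r = (1 - (-1)·1.0000 - (4)·-0.5385 - (1)·-0.8182) / (8) = 0.6215
  s = (-9 - (4)·1.0000 - (1)·-0.5385 - (-4)·0.1250) / (11) = -1.0874
Residual b − A·x = (-1.1876, -2.6394, -0.4955, 2.4445); ∞-norm = 2.6394

2.6394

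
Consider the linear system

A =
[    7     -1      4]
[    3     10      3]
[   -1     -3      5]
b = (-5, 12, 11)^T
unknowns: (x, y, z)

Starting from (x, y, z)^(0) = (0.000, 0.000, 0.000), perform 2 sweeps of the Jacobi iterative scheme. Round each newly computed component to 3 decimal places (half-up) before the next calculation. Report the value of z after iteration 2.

Iteration 1:
  x = (-5 - (-1)·0.000 - (4)·0.000) / (7) = -0.714
  y = (12 - (3)·0.000 - (3)·0.000) / (10) = 1.200
  z = (11 - (-1)·0.000 - (-3)·0.000) / (5) = 2.200
Iteration 2:
  x = (-5 - (-1)·1.200 - (4)·2.200) / (7) = -1.800
  y = (12 - (3)·-0.714 - (3)·2.200) / (10) = 0.754
  z = (11 - (-1)·-0.714 - (-3)·1.200) / (5) = 2.777

2.777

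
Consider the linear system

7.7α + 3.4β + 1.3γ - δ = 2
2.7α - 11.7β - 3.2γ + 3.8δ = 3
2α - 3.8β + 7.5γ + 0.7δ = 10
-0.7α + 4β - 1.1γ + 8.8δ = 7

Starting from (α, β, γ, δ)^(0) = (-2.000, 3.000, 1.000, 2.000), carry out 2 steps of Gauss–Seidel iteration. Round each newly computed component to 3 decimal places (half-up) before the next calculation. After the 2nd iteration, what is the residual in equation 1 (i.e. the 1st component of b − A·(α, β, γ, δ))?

1.110

Iteration 1:
  α = (2 - (3.4)·3.000 - (1.3)·1.000 - (-1)·2.000) / (7.7) = -0.974
  β = (3 - (2.7)·-0.974 - (-3.2)·1.000 - (3.8)·2.000) / (-11.7) = -0.105
  γ = (10 - (2)·-0.974 - (-3.8)·-0.105 - (0.7)·2.000) / (7.5) = 1.353
  δ = (7 - (-0.7)·-0.974 - (4)·-0.105 - (-1.1)·1.353) / (8.8) = 0.935
Iteration 2:
  α = (2 - (3.4)·-0.105 - (1.3)·1.353 - (-1)·0.935) / (7.7) = 0.199
  β = (3 - (2.7)·0.199 - (-3.2)·1.353 - (3.8)·0.935) / (-11.7) = -0.277
  γ = (10 - (2)·0.199 - (-3.8)·-0.277 - (0.7)·0.935) / (7.5) = 1.053
  δ = (7 - (-0.7)·0.199 - (4)·-0.277 - (-1.1)·1.053) / (8.8) = 1.069
Residual b − A·x = (1.110, -1.471, -0.096, -0.002)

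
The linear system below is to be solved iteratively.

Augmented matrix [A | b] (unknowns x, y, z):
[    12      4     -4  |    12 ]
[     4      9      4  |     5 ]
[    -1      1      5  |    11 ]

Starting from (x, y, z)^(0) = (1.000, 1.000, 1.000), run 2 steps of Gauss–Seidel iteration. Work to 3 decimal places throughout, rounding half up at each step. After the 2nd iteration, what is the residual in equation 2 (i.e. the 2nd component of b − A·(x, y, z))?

-1.600

Iteration 1:
  x = (12 - (4)·1.000 - (-4)·1.000) / (12) = 1.000
  y = (5 - (4)·1.000 - (4)·1.000) / (9) = -0.333
  z = (11 - (-1)·1.000 - (1)·-0.333) / (5) = 2.467
Iteration 2:
  x = (12 - (4)·-0.333 - (-4)·2.467) / (12) = 1.933
  y = (5 - (4)·1.933 - (4)·2.467) / (9) = -1.400
  z = (11 - (-1)·1.933 - (1)·-1.400) / (5) = 2.867
Residual b − A·x = (5.872, -1.600, -0.002)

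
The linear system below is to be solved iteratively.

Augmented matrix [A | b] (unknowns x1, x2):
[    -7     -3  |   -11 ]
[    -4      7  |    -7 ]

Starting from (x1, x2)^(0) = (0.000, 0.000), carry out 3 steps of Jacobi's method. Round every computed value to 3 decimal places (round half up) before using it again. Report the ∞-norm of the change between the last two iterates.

Iteration 1:
  x1 = (-11 - (-3)·0.000) / (-7) = 1.571
  x2 = (-7 - (-4)·0.000) / (7) = -1.000
Iteration 2:
  x1 = (-11 - (-3)·-1.000) / (-7) = 2.000
  x2 = (-7 - (-4)·1.571) / (7) = -0.102
Iteration 3:
  x1 = (-11 - (-3)·-0.102) / (-7) = 1.615
  x2 = (-7 - (-4)·2.000) / (7) = 0.143
Change: (-0.385, 0.245) → max |·| = 0.385

0.385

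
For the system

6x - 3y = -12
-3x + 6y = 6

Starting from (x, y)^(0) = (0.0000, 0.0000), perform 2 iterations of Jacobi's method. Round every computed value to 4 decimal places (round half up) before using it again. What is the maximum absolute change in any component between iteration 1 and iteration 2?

1.0000

Iteration 1:
  x = (-12 - (-3)·0.0000) / (6) = -2.0000
  y = (6 - (-3)·0.0000) / (6) = 1.0000
Iteration 2:
  x = (-12 - (-3)·1.0000) / (6) = -1.5000
  y = (6 - (-3)·-2.0000) / (6) = 0.0000
Change: (0.5000, -1.0000) → max |·| = 1.0000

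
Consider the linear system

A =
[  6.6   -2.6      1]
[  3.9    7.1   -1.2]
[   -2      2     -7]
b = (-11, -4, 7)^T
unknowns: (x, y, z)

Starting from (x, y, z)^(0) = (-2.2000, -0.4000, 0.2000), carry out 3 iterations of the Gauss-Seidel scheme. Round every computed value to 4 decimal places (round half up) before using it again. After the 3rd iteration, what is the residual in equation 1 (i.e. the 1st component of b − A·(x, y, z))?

Iteration 1:
  x = (-11 - (-2.6)·-0.4000 - (1)·0.2000) / (6.6) = -1.8545
  y = (-4 - (3.9)·-1.8545 - (-1.2)·0.2000) / (7.1) = 0.4891
  z = (7 - (-2)·-1.8545 - (2)·0.4891) / (-7) = -0.3304
Iteration 2:
  x = (-11 - (-2.6)·0.4891 - (1)·-0.3304) / (6.6) = -1.4239
  y = (-4 - (3.9)·-1.4239 - (-1.2)·-0.3304) / (7.1) = 0.1629
  z = (7 - (-2)·-1.4239 - (2)·0.1629) / (-7) = -0.5466
Iteration 3:
  x = (-11 - (-2.6)·0.1629 - (1)·-0.5466) / (6.6) = -1.5197
  y = (-4 - (3.9)·-1.5197 - (-1.2)·-0.5466) / (7.1) = 0.1790
  z = (7 - (-2)·-1.5197 - (2)·0.1790) / (-7) = -0.5147
Residual b − A·x = (0.0101, 0.0383, -0.0003)

0.0101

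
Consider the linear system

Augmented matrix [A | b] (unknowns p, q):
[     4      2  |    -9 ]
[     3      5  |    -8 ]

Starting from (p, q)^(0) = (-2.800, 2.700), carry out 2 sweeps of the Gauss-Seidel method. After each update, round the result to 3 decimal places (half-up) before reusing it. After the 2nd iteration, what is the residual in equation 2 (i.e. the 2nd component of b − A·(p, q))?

Iteration 1:
  p = (-9 - (2)·2.700) / (4) = -3.600
  q = (-8 - (3)·-3.600) / (5) = 0.560
Iteration 2:
  p = (-9 - (2)·0.560) / (4) = -2.530
  q = (-8 - (3)·-2.530) / (5) = -0.082
Residual b − A·x = (1.284, 0.000)

0.000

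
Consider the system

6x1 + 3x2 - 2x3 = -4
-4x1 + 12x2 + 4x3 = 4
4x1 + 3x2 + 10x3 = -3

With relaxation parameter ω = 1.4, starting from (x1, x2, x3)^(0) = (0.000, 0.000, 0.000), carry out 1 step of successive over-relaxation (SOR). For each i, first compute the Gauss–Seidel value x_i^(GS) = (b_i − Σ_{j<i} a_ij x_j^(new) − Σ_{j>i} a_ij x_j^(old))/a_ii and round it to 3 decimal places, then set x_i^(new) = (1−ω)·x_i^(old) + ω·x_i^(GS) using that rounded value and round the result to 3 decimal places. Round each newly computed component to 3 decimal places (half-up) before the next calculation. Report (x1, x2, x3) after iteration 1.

Iteration 1:
  x1: GS value = (-4 - (3)·0.000 - (-2)·0.000) / (6) = -0.667;  x1 ← (1−ω)·0.000 + ω·-0.667 = -0.934
  x2: GS value = (4 - (-4)·-0.934 - (4)·0.000) / (12) = 0.022;  x2 ← (1−ω)·0.000 + ω·0.022 = 0.031
  x3: GS value = (-3 - (4)·-0.934 - (3)·0.031) / (10) = 0.064;  x3 ← (1−ω)·0.000 + ω·0.064 = 0.090

(-0.934, 0.031, 0.090)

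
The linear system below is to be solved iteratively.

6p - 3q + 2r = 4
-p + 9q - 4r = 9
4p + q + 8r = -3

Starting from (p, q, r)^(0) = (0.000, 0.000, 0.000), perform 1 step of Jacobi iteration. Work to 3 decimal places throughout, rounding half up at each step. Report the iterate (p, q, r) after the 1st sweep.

Iteration 1:
  p = (4 - (-3)·0.000 - (2)·0.000) / (6) = 0.667
  q = (9 - (-1)·0.000 - (-4)·0.000) / (9) = 1.000
  r = (-3 - (4)·0.000 - (1)·0.000) / (8) = -0.375

(0.667, 1.000, -0.375)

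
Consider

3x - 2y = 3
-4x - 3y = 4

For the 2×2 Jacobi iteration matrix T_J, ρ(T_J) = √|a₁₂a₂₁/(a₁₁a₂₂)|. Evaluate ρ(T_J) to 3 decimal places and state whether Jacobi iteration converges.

0.943

a₁₂a₂₁/(a₁₁a₂₂) = (-2)·(-4) / ((3)·(-3)) = -0.888889
ρ = √|-0.888889| = √0.888889 = 0.943
ρ < 1, so Jacobi converges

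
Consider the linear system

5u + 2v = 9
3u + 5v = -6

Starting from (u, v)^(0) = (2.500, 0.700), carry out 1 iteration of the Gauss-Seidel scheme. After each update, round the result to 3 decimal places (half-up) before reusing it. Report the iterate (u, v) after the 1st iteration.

Iteration 1:
  u = (9 - (2)·0.700) / (5) = 1.520
  v = (-6 - (3)·1.520) / (5) = -2.112

(1.520, -2.112)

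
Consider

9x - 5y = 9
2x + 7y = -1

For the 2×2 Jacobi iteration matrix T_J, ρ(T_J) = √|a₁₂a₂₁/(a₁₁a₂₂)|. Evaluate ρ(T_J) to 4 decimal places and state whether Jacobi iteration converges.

a₁₂a₂₁/(a₁₁a₂₂) = (-5)·(2) / ((9)·(7)) = -0.158730
ρ = √|-0.158730| = √0.158730 = 0.3984
ρ < 1, so Jacobi converges

0.3984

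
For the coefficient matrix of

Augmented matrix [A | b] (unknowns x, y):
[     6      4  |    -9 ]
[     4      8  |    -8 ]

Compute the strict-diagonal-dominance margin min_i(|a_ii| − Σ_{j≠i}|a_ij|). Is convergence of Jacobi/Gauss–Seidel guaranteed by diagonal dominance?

2

row 1: |6| − (4) = 2
row 2: |8| − (4) = 4
minimum over rows = 2 → strictly diagonally dominant (convergence guaranteed)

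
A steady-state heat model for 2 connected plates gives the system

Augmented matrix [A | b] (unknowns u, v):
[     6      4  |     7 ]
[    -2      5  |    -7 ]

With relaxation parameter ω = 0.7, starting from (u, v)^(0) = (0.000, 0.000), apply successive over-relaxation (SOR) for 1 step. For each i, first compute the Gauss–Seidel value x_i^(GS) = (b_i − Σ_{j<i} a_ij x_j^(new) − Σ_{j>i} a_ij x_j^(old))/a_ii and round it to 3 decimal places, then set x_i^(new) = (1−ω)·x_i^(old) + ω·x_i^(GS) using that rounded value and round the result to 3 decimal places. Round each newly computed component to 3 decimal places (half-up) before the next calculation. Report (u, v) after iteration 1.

Iteration 1:
  u: GS value = (7 - (4)·0.000) / (6) = 1.167;  u ← (1−ω)·0.000 + ω·1.167 = 0.817
  v: GS value = (-7 - (-2)·0.817) / (5) = -1.073;  v ← (1−ω)·0.000 + ω·-1.073 = -0.751

(0.817, -0.751)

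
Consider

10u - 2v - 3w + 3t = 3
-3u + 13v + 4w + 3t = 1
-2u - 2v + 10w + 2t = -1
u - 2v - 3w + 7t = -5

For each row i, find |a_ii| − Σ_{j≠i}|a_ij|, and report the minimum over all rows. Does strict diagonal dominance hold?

row 1: |10| − (2+3+3) = 2
row 2: |13| − (3+4+3) = 3
row 3: |10| − (2+2+2) = 4
row 4: |7| − (1+2+3) = 1
minimum over rows = 1 → strictly diagonally dominant (convergence guaranteed)

1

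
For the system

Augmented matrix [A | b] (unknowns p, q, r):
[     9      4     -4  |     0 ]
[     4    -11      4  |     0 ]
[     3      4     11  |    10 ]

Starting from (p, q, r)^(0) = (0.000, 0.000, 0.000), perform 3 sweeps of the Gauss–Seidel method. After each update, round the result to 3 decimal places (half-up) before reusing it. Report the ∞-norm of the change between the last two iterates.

Iteration 1:
  p = (0 - (4)·0.000 - (-4)·0.000) / (9) = 0.000
  q = (0 - (4)·0.000 - (4)·0.000) / (-11) = 0.000
  r = (10 - (3)·0.000 - (4)·0.000) / (11) = 0.909
Iteration 2:
  p = (0 - (4)·0.000 - (-4)·0.909) / (9) = 0.404
  q = (0 - (4)·0.404 - (4)·0.909) / (-11) = 0.477
  r = (10 - (3)·0.404 - (4)·0.477) / (11) = 0.625
Iteration 3:
  p = (0 - (4)·0.477 - (-4)·0.625) / (9) = 0.066
  q = (0 - (4)·0.066 - (4)·0.625) / (-11) = 0.251
  r = (10 - (3)·0.066 - (4)·0.251) / (11) = 0.800
Change: (-0.338, -0.226, 0.175) → max |·| = 0.338

0.338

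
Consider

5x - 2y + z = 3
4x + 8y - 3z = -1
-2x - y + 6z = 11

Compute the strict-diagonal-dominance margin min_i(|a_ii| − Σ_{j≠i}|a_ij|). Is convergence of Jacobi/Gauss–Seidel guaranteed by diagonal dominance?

1

row 1: |5| − (2+1) = 2
row 2: |8| − (4+3) = 1
row 3: |6| − (2+1) = 3
minimum over rows = 1 → strictly diagonally dominant (convergence guaranteed)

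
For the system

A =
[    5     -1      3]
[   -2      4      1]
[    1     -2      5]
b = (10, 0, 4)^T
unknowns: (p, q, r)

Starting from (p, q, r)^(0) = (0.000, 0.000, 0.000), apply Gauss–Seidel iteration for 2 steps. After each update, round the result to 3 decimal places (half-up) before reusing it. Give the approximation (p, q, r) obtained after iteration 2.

Iteration 1:
  p = (10 - (-1)·0.000 - (3)·0.000) / (5) = 2.000
  q = (0 - (-2)·2.000 - (1)·0.000) / (4) = 1.000
  r = (4 - (1)·2.000 - (-2)·1.000) / (5) = 0.800
Iteration 2:
  p = (10 - (-1)·1.000 - (3)·0.800) / (5) = 1.720
  q = (0 - (-2)·1.720 - (1)·0.800) / (4) = 0.660
  r = (4 - (1)·1.720 - (-2)·0.660) / (5) = 0.720

(1.720, 0.660, 0.720)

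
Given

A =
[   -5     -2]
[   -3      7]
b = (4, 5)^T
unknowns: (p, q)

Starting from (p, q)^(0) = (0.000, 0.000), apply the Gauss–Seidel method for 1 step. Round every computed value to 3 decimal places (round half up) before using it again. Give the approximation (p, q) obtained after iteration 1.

(-0.800, 0.371)

Iteration 1:
  p = (4 - (-2)·0.000) / (-5) = -0.800
  q = (5 - (-3)·-0.800) / (7) = 0.371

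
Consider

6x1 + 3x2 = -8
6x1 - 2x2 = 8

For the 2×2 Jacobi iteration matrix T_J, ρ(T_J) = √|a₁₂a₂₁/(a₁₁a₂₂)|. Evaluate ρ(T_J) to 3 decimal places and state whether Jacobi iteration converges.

a₁₂a₂₁/(a₁₁a₂₂) = (3)·(6) / ((6)·(-2)) = -1.500000
ρ = √|-1.500000| = √1.500000 = 1.225
ρ > 1, so Jacobi diverges

1.225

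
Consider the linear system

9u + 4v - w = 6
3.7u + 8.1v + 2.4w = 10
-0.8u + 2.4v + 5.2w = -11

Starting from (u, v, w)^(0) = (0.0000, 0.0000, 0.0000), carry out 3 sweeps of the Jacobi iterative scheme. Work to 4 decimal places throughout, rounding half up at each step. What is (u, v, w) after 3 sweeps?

(-0.3122, 2.0533, -2.8519)

Iteration 1:
  u = (6 - (4)·0.0000 - (-1)·0.0000) / (9) = 0.6667
  v = (10 - (3.7)·0.0000 - (2.4)·0.0000) / (8.1) = 1.2346
  w = (-11 - (-0.8)·0.0000 - (2.4)·0.0000) / (5.2) = -2.1154
Iteration 2:
  u = (6 - (4)·1.2346 - (-1)·-2.1154) / (9) = -0.1171
  v = (10 - (3.7)·0.6667 - (2.4)·-2.1154) / (8.1) = 1.5568
  w = (-11 - (-0.8)·0.6667 - (2.4)·1.2346) / (5.2) = -2.5826
Iteration 3:
  u = (6 - (4)·1.5568 - (-1)·-2.5826) / (9) = -0.3122
  v = (10 - (3.7)·-0.1171 - (2.4)·-2.5826) / (8.1) = 2.0533
  w = (-11 - (-0.8)·-0.1171 - (2.4)·1.5568) / (5.2) = -2.8519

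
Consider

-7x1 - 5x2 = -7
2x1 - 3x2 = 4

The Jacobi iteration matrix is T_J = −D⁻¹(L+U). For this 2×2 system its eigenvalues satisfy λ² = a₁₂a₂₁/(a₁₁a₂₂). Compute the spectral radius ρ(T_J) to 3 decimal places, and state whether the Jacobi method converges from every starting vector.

a₁₂a₂₁/(a₁₁a₂₂) = (-5)·(2) / ((-7)·(-3)) = -0.476190
ρ = √|-0.476190| = √0.476190 = 0.690
ρ < 1, so Jacobi converges

0.690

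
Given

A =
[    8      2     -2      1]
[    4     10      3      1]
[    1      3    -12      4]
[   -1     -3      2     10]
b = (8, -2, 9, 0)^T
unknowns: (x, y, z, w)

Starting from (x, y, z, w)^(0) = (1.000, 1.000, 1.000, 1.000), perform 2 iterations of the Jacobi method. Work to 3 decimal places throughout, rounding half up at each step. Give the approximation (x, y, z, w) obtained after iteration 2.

Iteration 1:
  x = (8 - (2)·1.000 - (-2)·1.000 - (1)·1.000) / (8) = 0.875
  y = (-2 - (4)·1.000 - (3)·1.000 - (1)·1.000) / (10) = -1.000
  z = (9 - (1)·1.000 - (3)·1.000 - (4)·1.000) / (-12) = -0.083
  w = (0 - (-1)·1.000 - (-3)·1.000 - (2)·1.000) / (10) = 0.200
Iteration 2:
  x = (8 - (2)·-1.000 - (-2)·-0.083 - (1)·0.200) / (8) = 1.204
  y = (-2 - (4)·0.875 - (3)·-0.083 - (1)·0.200) / (10) = -0.545
  z = (9 - (1)·0.875 - (3)·-1.000 - (4)·0.200) / (-12) = -0.860
  w = (0 - (-1)·0.875 - (-3)·-1.000 - (2)·-0.083) / (10) = -0.196

(1.204, -0.545, -0.860, -0.196)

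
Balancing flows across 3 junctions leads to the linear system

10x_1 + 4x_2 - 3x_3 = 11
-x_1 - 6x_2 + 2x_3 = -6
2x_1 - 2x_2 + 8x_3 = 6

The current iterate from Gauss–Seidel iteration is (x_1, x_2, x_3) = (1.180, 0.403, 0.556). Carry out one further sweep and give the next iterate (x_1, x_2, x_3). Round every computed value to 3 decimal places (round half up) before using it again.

One sweep:
  x_1 = (11 - (4)·0.403 - (-3)·0.556) / (10) = 1.106
  x_2 = (-6 - (-1)·1.106 - (2)·0.556) / (-6) = 1.001
  x_3 = (6 - (2)·1.106 - (-2)·1.001) / (8) = 0.724

(1.106, 1.001, 0.724)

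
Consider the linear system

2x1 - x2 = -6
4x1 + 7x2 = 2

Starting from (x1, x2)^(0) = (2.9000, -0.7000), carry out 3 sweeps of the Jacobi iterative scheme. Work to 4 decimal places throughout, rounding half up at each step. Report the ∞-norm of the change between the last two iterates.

Iteration 1:
  x1 = (-6 - (-1)·-0.7000) / (2) = -3.3500
  x2 = (2 - (4)·2.9000) / (7) = -1.3714
Iteration 2:
  x1 = (-6 - (-1)·-1.3714) / (2) = -3.6857
  x2 = (2 - (4)·-3.3500) / (7) = 2.2000
Iteration 3:
  x1 = (-6 - (-1)·2.2000) / (2) = -1.9000
  x2 = (2 - (4)·-3.6857) / (7) = 2.3918
Change: (1.7857, 0.1918) → max |·| = 1.7857

1.7857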